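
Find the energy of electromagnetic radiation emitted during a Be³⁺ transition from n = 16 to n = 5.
7.857292 eV

The energy levels are E_n = -13.6057 Z² eV / n².

Energy at n = 16: E_16 = -13.6057 × 4² / 16² = -0.850356250 eV
Energy at n = 5: E_5 = -13.6057 × 4² / 5² = -8.707648000 eV

For emission (electron falling to lower state), the photon energy is:
E_photon = E_16 - E_5 = |-0.850356250 - (-8.707648000)|
E_photon = 7.857292 eV

This energy is carried away by the emitted photon.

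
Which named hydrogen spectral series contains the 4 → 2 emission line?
Balmer series

The spectral series in hydrogen are named based on the final (lower) energy level:
- Lyman series: n_final = 1 (ultraviolet)
- Balmer series: n_final = 2 (visible/near-UV)
- Paschen series: n_final = 3 (infrared)
- Brackett series: n_final = 4 (infrared)
- Pfund series: n_final = 5 (far infrared)

Since this transition ends at n = 2, it belongs to the Balmer series.

For reference, this 4 → 2 line has photon energy
ΔE = 13.6057 eV × (1/2² - 1/4²) = 2.551068750 eV,
corresponding to wavelength λ = hc/ΔE = 1239.84 eV·nm / 2.551068750 eV = 486.00807 nm in the visible/near-UV region.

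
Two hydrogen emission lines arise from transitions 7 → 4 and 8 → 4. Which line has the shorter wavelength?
8 → 4

Calculate the energy for each transition:

Transition 7 → 4:
ΔE₁ = |E_4 - E_7| = |-13.6057/4² - (-13.6057/7²)|
ΔE₁ = |-0.85035625 - (-0.27766735)| = 0.57269 eV

Transition 8 → 4:
ΔE₂ = |E_4 - E_8| = |-13.6057/4² - (-13.6057/8²)|
ΔE₂ = |-0.85035625 - (-0.21258906)| = 0.63777 eV

Since 0.63777 eV > 0.57269 eV, the transition 8 → 4 emits the more energetic photon.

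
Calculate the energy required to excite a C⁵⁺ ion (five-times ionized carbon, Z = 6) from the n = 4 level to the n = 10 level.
25.71477 eV

The energy levels of a hydrogen-like atom are E_n = -13.6057 Z² eV / n².

Energy at n = 4: E_4 = -13.6057 × 6² / 4² = -30.61282500 eV
Energy at n = 10: E_10 = -13.6057 × 6² / 10² = -4.89805200 eV

The excitation energy is the difference:
ΔE = E_10 - E_4
ΔE = -4.89805200 - (-30.61282500)
ΔE = 25.71477 eV

Since this is positive, energy must be absorbed (photon absorption).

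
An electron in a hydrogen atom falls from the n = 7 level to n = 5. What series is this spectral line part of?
Pfund series

The spectral series in hydrogen are named based on the final (lower) energy level:
- Lyman series: n_final = 1 (ultraviolet)
- Balmer series: n_final = 2 (visible/near-UV)
- Paschen series: n_final = 3 (infrared)
- Brackett series: n_final = 4 (infrared)
- Pfund series: n_final = 5 (far infrared)

Since this transition ends at n = 5, it belongs to the Pfund series.

For reference, this 7 → 5 line has photon energy
ΔE = 13.6057 eV × (1/5² - 1/7²) = 0.266560653 eV,
corresponding to wavelength λ = hc/ΔE = 1239.84 eV·nm / 0.266560653 eV = 4651.249 nm in the far infrared region.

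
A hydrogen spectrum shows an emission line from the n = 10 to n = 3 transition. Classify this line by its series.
Paschen series

The spectral series in hydrogen are named based on the final (lower) energy level:
- Lyman series: n_final = 1 (ultraviolet)
- Balmer series: n_final = 2 (visible/near-UV)
- Paschen series: n_final = 3 (infrared)
- Brackett series: n_final = 4 (infrared)
- Pfund series: n_final = 5 (far infrared)

Since this transition ends at n = 3, it belongs to the Paschen series.

For reference, this 10 → 3 line has photon energy
ΔE = 13.6057 eV × (1/3² - 1/10²) = 1.3756874444 eV,
corresponding to wavelength λ = hc/ΔE = 1239.84 eV·nm / 1.3756874444 eV = 901.251229 nm in the infrared region.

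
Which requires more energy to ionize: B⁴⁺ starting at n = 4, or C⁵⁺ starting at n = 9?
B⁴⁺ at n = 4 (E = -21.258906 eV)

Using E_n = -13.6057 Z² / n² eV:

B⁴⁺ (Z = 5) at n = 4:
E = -13.6057 × 5² / 4² = -13.6057 × 25 / 16 = -21.258906250 eV

C⁵⁺ (Z = 6) at n = 9:
E = -13.6057 × 6² / 9² = -13.6057 × 36 / 81 = -6.046977778 eV

Since -21.258906250 eV < -6.046977778 eV,
B⁴⁺ at n = 4 is more tightly bound (requires more energy to ionize).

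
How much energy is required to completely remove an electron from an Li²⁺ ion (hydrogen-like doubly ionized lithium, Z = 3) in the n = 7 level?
2.50 eV

The ionization energy is the energy needed to remove the electron completely (n → ∞).

For a hydrogen-like ion with Z = 3, E_n = -13.6057 Z² / n² eV.

At n = 7: E_7 = -13.6057 × 3² / 7² = -2.49901 eV
At n = ∞: E_∞ = 0 eV

Ionization energy = E_∞ - E_7 = 0 - (-2.49901) = 2.49901 eV
Ionization energy ≈ 2.50 eV

This is also called the binding energy of the electron in state n = 7.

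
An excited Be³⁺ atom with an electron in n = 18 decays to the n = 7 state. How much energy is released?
3.7708 eV

The energy levels are E_n = -13.6057 Z² eV / n².

Energy at n = 18: E_18 = -13.6057 × 4² / 18² = -0.6718864 eV
Energy at n = 7: E_7 = -13.6057 × 4² / 7² = -4.4426776 eV

For emission (electron falling to lower state), the photon energy is:
E_photon = E_18 - E_7 = |-0.6718864 - (-4.4426776)|
E_photon = 3.7708 eV

This energy is carried away by the emitted photon.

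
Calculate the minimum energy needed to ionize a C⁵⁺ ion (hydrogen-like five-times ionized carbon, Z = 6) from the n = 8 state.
7.6532 eV

The ionization energy is the energy needed to remove the electron completely (n → ∞).

For a hydrogen-like ion with Z = 6, E_n = -13.6057 Z² / n² eV.

At n = 8: E_8 = -13.6057 × 6² / 8² = -7.6532063 eV
At n = ∞: E_∞ = 0 eV

Ionization energy = E_∞ - E_8 = 0 - (-7.6532063) = 7.6532063 eV
Ionization energy ≈ 7.6532 eV

This is also called the binding energy of the electron in state n = 8.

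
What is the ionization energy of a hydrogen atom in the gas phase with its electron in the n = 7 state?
0.28 eV

The ionization energy is the energy needed to remove the electron completely (n → ∞).

For hydrogen, E_n = -13.6057 eV / n².

At n = 7: E_7 = -13.6057 / 7² = -0.27767 eV
At n = ∞: E_∞ = 0 eV

Ionization energy = E_∞ - E_7 = 0 - (-0.27767) = 0.27767 eV
Ionization energy ≈ 0.28 eV

This is also called the binding energy of the electron in state n = 7.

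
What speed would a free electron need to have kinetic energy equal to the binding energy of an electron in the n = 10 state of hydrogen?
2.19e+05 m/s (or 0.0730% of c)

The binding energy at n = 10 for hydrogen is:
E_10 = -13.6057/10² = -0.136057 eV
|E_10| = 0.136057 eV

Convert to Joules:
KE = 0.136057 eV × (1.602177 × 10⁻¹⁹ J/eV) = 2.1799e-20 J

Using KE = ½mv²:
v = √(2·KE/m_e)
v = √(2 × 2.1799e-20 J / 9.10938 × 10⁻³¹ kg)
v = 2.19e+05 m/s

This is approximately 0.0730% the speed of light.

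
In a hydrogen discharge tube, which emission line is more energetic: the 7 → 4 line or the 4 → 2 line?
4 → 2

Calculate the energy for each transition:

Transition 7 → 4:
ΔE₁ = |E_4 - E_7| = |-13.6057/4² - (-13.6057/7²)|
ΔE₁ = |-0.850356250000 - (-0.277667346939)| = 0.572688903 eV

Transition 4 → 2:
ΔE₂ = |E_2 - E_4| = |-13.6057/2² - (-13.6057/4²)|
ΔE₂ = |-3.401425000000 - (-0.850356250000)| = 2.551068750 eV

Since 2.551068750 eV > 0.572688903 eV, the transition 4 → 2 emits the more energetic photon.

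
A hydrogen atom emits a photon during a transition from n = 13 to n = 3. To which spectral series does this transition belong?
Paschen series

The spectral series in hydrogen are named based on the final (lower) energy level:
- Lyman series: n_final = 1 (ultraviolet)
- Balmer series: n_final = 2 (visible/near-UV)
- Paschen series: n_final = 3 (infrared)
- Brackett series: n_final = 4 (infrared)
- Pfund series: n_final = 5 (far infrared)

Since this transition ends at n = 3, it belongs to the Paschen series.

For reference, this 13 → 3 line has photon energy
ΔE = 13.6057 eV × (1/3² - 1/13²) = 1.4312373439 eV,
corresponding to wavelength λ = hc/ΔE = 1239.84 eV·nm / 1.4312373439 eV = 866.271416 nm in the infrared region.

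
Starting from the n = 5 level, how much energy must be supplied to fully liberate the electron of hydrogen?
0.54 eV

The ionization energy is the energy needed to remove the electron completely (n → ∞).

For hydrogen, E_n = -13.6057 eV / n².

At n = 5: E_5 = -13.6057 / 5² = -0.54423 eV
At n = ∞: E_∞ = 0 eV

Ionization energy = E_∞ - E_5 = 0 - (-0.54423) = 0.54423 eV
Ionization energy ≈ 0.54 eV

This is also called the binding energy of the electron in state n = 5.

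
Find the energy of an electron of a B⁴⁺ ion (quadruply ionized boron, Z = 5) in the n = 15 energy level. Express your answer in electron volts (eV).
-1.5117 eV

The energy levels of a hydrogen-like atom are given by:
E_n = -13.6057 Z² / n² eV  (with Z = 5 for B⁴⁺)

For n = 15:
E_15 = -13.6057 × 5² / 15²
E_15 = -13.6057 × 25 / 225
E_15 = -1.5117 eV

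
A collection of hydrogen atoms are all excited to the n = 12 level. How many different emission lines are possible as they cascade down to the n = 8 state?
10

The electron can occupy levels n = 8, 9, ..., 12 during de-excitation — that is m = 12 - 8 + 1 = 5 distinct levels.

The number of distinct spectral lines equals the number of ways to choose 2 of these m levels (each pair gives one possible emission transition):

Number of lines = m(m-1)/2 = 5×4/2 = 10

These correspond to all possible transitions between the 5 levels:
12 → 11, 12 → 10, 12 → 9, 12 → 8, 11 → 10, 11 → 9, 11 → 8, 10 → 9...

Each transition produces a photon with a unique energy (and thus wavelength). This count does not depend on Z.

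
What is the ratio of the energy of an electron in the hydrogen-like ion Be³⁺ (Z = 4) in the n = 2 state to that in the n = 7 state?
12.25000

Using E_n = -13.6057 Z² / n² eV with Z = 4:

E_2 = -13.6057 × 4² / 2² = -217.6912 / 4 = -54.42280000000 eV
E_7 = -13.6057 × 4² / 7² = -217.6912 / 49 = -4.44267755102 eV

The ratio is:
E_2/E_7 = (-54.42280000000) / (-4.44267755102)
E_2/E_7 = (-217.6912/4) / (-217.6912/49)
E_2/E_7 = 49/4
E_2/E_7 = 12.25000
(Note: the Z² factors cancel in the ratio.)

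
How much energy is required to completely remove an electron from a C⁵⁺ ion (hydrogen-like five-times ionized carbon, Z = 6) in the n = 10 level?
4.898052 eV

The ionization energy is the energy needed to remove the electron completely (n → ∞).

For a hydrogen-like ion with Z = 6, E_n = -13.6057 Z² / n² eV.

At n = 10: E_10 = -13.6057 × 6² / 10² = -4.898052000 eV
At n = ∞: E_∞ = 0 eV

Ionization energy = E_∞ - E_10 = 0 - (-4.898052000) = 4.898052000 eV
Ionization energy ≈ 4.898052 eV

This is also called the binding energy of the electron in state n = 10.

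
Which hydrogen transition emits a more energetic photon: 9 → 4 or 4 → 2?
4 → 2

Calculate the energy for each transition:

Transition 9 → 4:
ΔE₁ = |E_4 - E_9| = |-13.6057/4² - (-13.6057/9²)|
ΔE₁ = |-0.85035625000 - (-0.16797160494)| = 0.68238465 eV

Transition 4 → 2:
ΔE₂ = |E_2 - E_4| = |-13.6057/2² - (-13.6057/4²)|
ΔE₂ = |-3.40142500000 - (-0.85035625000)| = 2.55106875 eV

Since 2.55106875 eV > 0.68238465 eV, the transition 4 → 2 emits the more energetic photon.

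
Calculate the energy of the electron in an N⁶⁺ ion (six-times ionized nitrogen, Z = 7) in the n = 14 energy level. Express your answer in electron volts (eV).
-3.40143 eV

The energy levels of a hydrogen-like atom are given by:
E_n = -13.6057 Z² / n² eV  (with Z = 7 for N⁶⁺)

For n = 14:
E_14 = -13.6057 × 7² / 14²
E_14 = -13.6057 × 49 / 196
E_14 = -3.40143 eV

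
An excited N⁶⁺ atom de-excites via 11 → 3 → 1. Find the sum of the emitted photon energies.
661.17 eV

The energy levels of N⁶⁺ are E_n = -13.6057 × 7² / n² eV.

First transition (11 → 3):
ΔE₁ = |E_3 - E_11|
ΔE₁ = |-74.07547778 - (-5.50974628)| = 68.56573 eV

Second transition (3 → 1):
ΔE₂ = |E_1 - E_3|
ΔE₂ = |-666.67930000 - (-74.07547778)| = 592.60382 eV

Total energy released:
E_total = ΔE₁ + ΔE₂ = 68.56573 + 592.60382 = 661.17 eV

Note: This equals the direct transition 11 → 1: 661.17 eV ✓
Energy is conserved regardless of the path taken.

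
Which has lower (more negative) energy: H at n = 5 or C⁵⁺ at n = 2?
C⁵⁺ at n = 2 (E = -122.45 eV)

Using E_n = -13.6057 Z² / n² eV:

H (Z = 1) at n = 5:
E = -13.6057 × 1² / 5² = -13.6057 × 1 / 25 = -0.54423 eV

C⁵⁺ (Z = 6) at n = 2:
E = -13.6057 × 6² / 2² = -13.6057 × 36 / 4 = -122.45130 eV

Since -122.45130 eV < -0.54423 eV,
C⁵⁺ at n = 2 is more tightly bound (requires more energy to ionize).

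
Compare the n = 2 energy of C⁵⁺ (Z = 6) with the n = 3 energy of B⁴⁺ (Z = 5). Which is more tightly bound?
C⁵⁺ at n = 2 (E = -122.45 eV)

Using E_n = -13.6057 Z² / n² eV:

C⁵⁺ (Z = 6) at n = 2:
E = -13.6057 × 6² / 2² = -13.6057 × 36 / 4 = -122.45130 eV

B⁴⁺ (Z = 5) at n = 3:
E = -13.6057 × 5² / 3² = -13.6057 × 25 / 9 = -37.79361 eV

Since -122.45130 eV < -37.79361 eV,
C⁵⁺ at n = 2 is more tightly bound (requires more energy to ionize).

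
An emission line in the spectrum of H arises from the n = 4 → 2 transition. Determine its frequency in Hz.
6.16846e+14 Hz

First, find the transition energy:
E_4 = -13.6057 / 4² = -0.85035625 eV
E_2 = -13.6057 / 2² = -3.40142500 eV
|ΔE| = |E_2 - E_4| = 2.55106875 eV

Convert to Joules: E = 2.55106875 eV × (1.602177 × 10⁻¹⁹ J/eV) = 4.0872637e-19 J

Using E = hf:
f = E/h = 4.0872637e-19 J / (6.62607 × 10⁻³⁴ J·s)
f = 6.16846e+14 Hz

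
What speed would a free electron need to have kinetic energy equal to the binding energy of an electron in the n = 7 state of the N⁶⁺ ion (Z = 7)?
2.188e+06 m/s (or 0.73% of c)

The binding energy at n = 7 for N⁶⁺ is:
E_7 = -13.6057 × 7²/7² = -13.60570 eV
|E_7| = 13.60570 eV

Convert to Joules:
KE = 13.60570 eV × (1.602177 × 10⁻¹⁹ J/eV) = 2.17987e-18 J

Using KE = ½mv²:
v = √(2·KE/m_e)
v = √(2 × 2.17987e-18 J / 9.10938 × 10⁻³¹ kg)
v = 2.188e+06 m/s

This is approximately 0.73% the speed of light.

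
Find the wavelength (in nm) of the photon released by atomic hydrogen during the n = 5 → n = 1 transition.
94.923 nm

First, find the transition energy using E_n = -13.6057 / n² eV:
E_5 = -13.6057 / 5² = -0.54423 eV
E_1 = -13.6057 / 1² = -13.60570 eV

Photon energy: |ΔE| = |E_1 - E_5| = 13.06147 eV

Convert to wavelength using E = hc/λ with hc = 1239.84 eV·nm:
λ = hc/E = 1239.84 eV·nm / 13.06147 eV
λ = 94.923 nm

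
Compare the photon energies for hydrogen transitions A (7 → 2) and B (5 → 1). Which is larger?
5 → 1

Calculate the energy for each transition:

Transition 7 → 2:
ΔE₁ = |E_2 - E_7| = |-13.6057/2² - (-13.6057/7²)|
ΔE₁ = |-3.40142500000 - (-0.27766734694)| = 3.12375765 eV

Transition 5 → 1:
ΔE₂ = |E_1 - E_5| = |-13.6057/1² - (-13.6057/5²)|
ΔE₂ = |-13.60570000000 - (-0.54422800000)| = 13.06147200 eV

Since 13.06147200 eV > 3.12375765 eV, the transition 5 → 1 emits the more energetic photon.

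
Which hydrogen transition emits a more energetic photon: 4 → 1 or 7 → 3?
4 → 1

Calculate the energy for each transition:

Transition 4 → 1:
ΔE₁ = |E_1 - E_4| = |-13.6057/1² - (-13.6057/4²)|
ΔE₁ = |-13.60570000 - (-0.85035625)| = 12.75534 eV

Transition 7 → 3:
ΔE₂ = |E_3 - E_7| = |-13.6057/3² - (-13.6057/7²)|
ΔE₂ = |-1.51174444 - (-0.27766735)| = 1.23408 eV

Since 12.75534 eV > 1.23408 eV, the transition 4 → 1 emits the more energetic photon.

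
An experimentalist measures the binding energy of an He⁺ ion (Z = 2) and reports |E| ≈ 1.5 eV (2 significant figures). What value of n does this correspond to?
n = 6

The exact energy levels follow E_n = -13.6057 Z² / n² eV with Z = 2.

The measured value (-1.5 eV) is reported to only 2 significant figures, so we must test candidate n values and see which one matches to that precision.

Candidate energies:
  n = 4:  E = -13.6057 × 2² / 4² = -3.40143 eV
  n = 5:  E = -13.6057 × 2² / 5² = -2.17691 eV
  n = 6:  E = -13.6057 × 2² / 6² = -1.51174 eV  ← matches
  n = 7:  E = -13.6057 × 2² / 7² = -1.11067 eV
  n = 8:  E = -13.6057 × 2² / 8² = -0.85036 eV

Checking against the measurement of -1.5 eV (2 sig figs), only n = 6 agrees:
E_6 = -1.51174 eV, which rounds to -1.5 eV ✓

Therefore n = 6.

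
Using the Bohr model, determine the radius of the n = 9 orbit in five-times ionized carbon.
0.7144 nm (or 7.1439 Å)

The Bohr radius formula is:
r_n = n² a₀ / Z

where a₀ = 0.0529177 nm is the Bohr radius.

For C⁵⁺ (Z = 6) at n = 9:
r_9 = 9² × 0.0529177 nm / 6
r_9 = 81 × 0.0529177 nm / 6
r_9 = 4.28633 nm / 6
r_9 = 0.7144 nm

The electron orbits at approximately 0.7144 nm from the nucleus.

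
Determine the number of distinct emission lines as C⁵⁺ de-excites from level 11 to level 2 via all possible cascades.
45

The electron can occupy levels n = 2, 3, ..., 11 during de-excitation — that is m = 11 - 2 + 1 = 10 distinct levels.

The number of distinct spectral lines equals the number of ways to choose 2 of these m levels (each pair gives one possible emission transition):

Number of lines = m(m-1)/2 = 10×9/2 = 45

These correspond to all possible transitions between the 10 levels:
11 → 10, 11 → 9, 11 → 8, 11 → 7, 11 → 6, 11 → 5, 11 → 4, 11 → 3...

Each transition produces a photon with a unique energy (and thus wavelength). This count does not depend on Z.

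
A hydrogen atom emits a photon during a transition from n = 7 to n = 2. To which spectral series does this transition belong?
Balmer series

The spectral series in hydrogen are named based on the final (lower) energy level:
- Lyman series: n_final = 1 (ultraviolet)
- Balmer series: n_final = 2 (visible/near-UV)
- Paschen series: n_final = 3 (infrared)
- Brackett series: n_final = 4 (infrared)
- Pfund series: n_final = 5 (far infrared)

Since this transition ends at n = 2, it belongs to the Balmer series.

For reference, this 7 → 2 line has photon energy
ΔE = 13.6057 eV × (1/2² - 1/7²) = 3.1237577 eV,
corresponding to wavelength λ = hc/ΔE = 1239.84 eV·nm / 3.1237577 eV = 396.907 nm in the visible/near-UV region.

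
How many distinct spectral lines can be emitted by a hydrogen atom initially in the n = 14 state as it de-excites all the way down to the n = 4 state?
55

The electron can occupy levels n = 4, 5, ..., 14 during de-excitation — that is m = 14 - 4 + 1 = 11 distinct levels.

The number of distinct spectral lines equals the number of ways to choose 2 of these m levels (each pair gives one possible emission transition):

Number of lines = m(m-1)/2 = 11×10/2 = 55

These correspond to all possible transitions between the 11 levels:
14 → 13, 14 → 12, 14 → 11, 14 → 10, 14 → 9, 14 → 8, 14 → 7, 14 → 6...

Each transition produces a photon with a unique energy (and thus wavelength). This count does not depend on Z.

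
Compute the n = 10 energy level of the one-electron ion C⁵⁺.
-4.89805 eV

For hydrogen-like ions, the energy levels scale with Z²:
E_n = -13.6057 Z² / n² eV

For C⁵⁺ (Z = 6) at n = 10:
E_10 = -13.6057 × 6² / 10²
E_10 = -13.6057 × 36 / 100
E_10 = -489.8052 / 100
E_10 = -4.89805 eV

The energy is 36 times more negative than hydrogen at the same n due to the stronger nuclear charge.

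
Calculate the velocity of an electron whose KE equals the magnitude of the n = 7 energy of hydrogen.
3.125e+05 m/s (or 0.1042% of c)

The binding energy at n = 7 for hydrogen is:
E_7 = -13.6057/7² = -0.2776673 eV
|E_7| = 0.2776673 eV

Convert to Joules:
KE = 0.2776673 eV × (1.602177 × 10⁻¹⁹ J/eV) = 4.44872e-20 J

Using KE = ½mv²:
v = √(2·KE/m_e)
v = √(2 × 4.44872e-20 J / 9.10938 × 10⁻³¹ kg)
v = 3.125e+05 m/s

This is approximately 0.1042% the speed of light.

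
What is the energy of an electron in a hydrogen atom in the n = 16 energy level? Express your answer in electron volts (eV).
-0.05 eV

The energy levels of a hydrogen-like atom are given by:
E_n = -13.6057 eV / n²

For n = 16:
E_16 = -13.6057 eV / 16²
E_16 = -13.6057 eV / 256
E_16 = -0.05 eV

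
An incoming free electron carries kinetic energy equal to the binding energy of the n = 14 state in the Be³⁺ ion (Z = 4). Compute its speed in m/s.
6.25055e+05 m/s (or 0.2085% of c)

The binding energy at n = 14 for Be³⁺ is:
E_14 = -13.6057 × 4²/14² = -1.11066939 eV
|E_14| = 1.11066939 eV

Convert to Joules:
KE = 1.11066939 eV × (1.602177 × 10⁻¹⁹ J/eV) = 1.7794890e-19 J

Using KE = ½mv²:
v = √(2·KE/m_e)
v = √(2 × 1.7794890e-19 J / 9.10938 × 10⁻³¹ kg)
v = 6.25055e+05 m/s

This is approximately 0.2085% the speed of light.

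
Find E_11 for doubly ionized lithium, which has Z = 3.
-1.01 eV

For hydrogen-like ions, the energy levels scale with Z²:
E_n = -13.6057 Z² / n² eV

For Li²⁺ (Z = 3) at n = 11:
E_11 = -13.6057 × 3² / 11²
E_11 = -13.6057 × 9 / 121
E_11 = -122.4513 / 121
E_11 = -1.01 eV

The energy is 9 times more negative than hydrogen at the same n due to the stronger nuclear charge.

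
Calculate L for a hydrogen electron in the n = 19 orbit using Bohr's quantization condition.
2.004e-33 J·s (or 19ℏ)

In the Bohr model, angular momentum is quantized:
L = nℏ

where ℏ = h/(2π) = 1.05457e-34 J·s

For n = 19:
L = 19 × 1.05457e-34 J·s
L = 2.004e-33 J·s

This can also be written as L = 19ℏ.
The angular momentum is an integer multiple of the reduced Planck constant.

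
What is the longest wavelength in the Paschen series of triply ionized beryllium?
117.162660 nm

The longest wavelength corresponds to the smallest energy transition in the series.
The Paschen series has all transitions ending at n_f = 3.

For Be³⁺ (Z = 4), the first line (α-line) is the jump from n = 4 to n = 3:
E_4 = -13.6057 × 4² / 4² = -13.605700000 eV
E_3 = -13.6057 × 4² / 3² = -24.187911111 eV
ΔE = E_4 - E_3 = 10.582211111 eV

λ = hc/E = 1239.84 eV·nm / 10.582211111 eV
λ = 117.162660 nm

This is the α-line of the Paschen series in Be³⁺.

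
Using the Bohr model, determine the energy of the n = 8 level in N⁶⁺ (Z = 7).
-10.41686 eV

For hydrogen-like ions, the energy levels scale with Z²:
E_n = -13.6057 Z² / n² eV

For N⁶⁺ (Z = 7) at n = 8:
E_8 = -13.6057 × 7² / 8²
E_8 = -13.6057 × 49 / 64
E_8 = -666.6793 / 64
E_8 = -10.41686 eV

The energy is 49 times more negative than hydrogen at the same n due to the stronger nuclear charge.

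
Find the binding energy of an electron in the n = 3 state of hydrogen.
1.5117 eV

The ionization energy is the energy needed to remove the electron completely (n → ∞).

For hydrogen, E_n = -13.6057 eV / n².

At n = 3: E_3 = -13.6057 / 3² = -1.5117444 eV
At n = ∞: E_∞ = 0 eV

Ionization energy = E_∞ - E_3 = 0 - (-1.5117444) = 1.5117444 eV
Ionization energy ≈ 1.5117 eV

This is also called the binding energy of the electron in state n = 3.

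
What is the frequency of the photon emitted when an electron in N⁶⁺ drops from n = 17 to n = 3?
1.7354e+16 Hz

First, find the transition energy:
E_17 = -13.6057 × 7² / 17² = -2.306849 eV
E_3 = -13.6057 × 7² / 3² = -74.075478 eV
|ΔE| = |E_3 - E_17| = 71.768629 eV

Convert to Joules: E = 71.768629 eV × (1.602177 × 10⁻¹⁹ J/eV) = 1.149860e-17 J

Using E = hf:
f = E/h = 1.149860e-17 J / (6.62607 × 10⁻³⁴ J·s)
f = 1.7354e+16 Hz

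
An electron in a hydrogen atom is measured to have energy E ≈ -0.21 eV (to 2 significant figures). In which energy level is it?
n = 8

The exact energy levels follow E_n = -13.6057 eV / n².

The measured value (-0.21 eV) is reported to only 2 significant figures, so we must test candidate n values and see which one matches to that precision.

Candidate energies:
  n = 6:  E = -13.6057/6² = -0.37794 eV
  n = 7:  E = -13.6057/7² = -0.27767 eV
  n = 8:  E = -13.6057/8² = -0.21259 eV  ← matches
  n = 9:  E = -13.6057/9² = -0.16797 eV
  n = 10:  E = -13.6057/10² = -0.13606 eV

Checking against the measurement of -0.21 eV (2 sig figs), only n = 8 agrees:
E_8 = -0.21259 eV, which rounds to -0.21 eV ✓

Therefore n = 8.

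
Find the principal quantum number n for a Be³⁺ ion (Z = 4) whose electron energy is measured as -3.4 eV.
n = 8

The exact energy levels follow E_n = -13.6057 Z² / n² eV with Z = 4.

The measured value (-3.4 eV) is reported to only 2 significant figures, so we must test candidate n values and see which one matches to that precision.

Candidate energies:
  n = 6:  E = -13.6057 × 4² / 6² = -6.04698 eV
  n = 7:  E = -13.6057 × 4² / 7² = -4.44268 eV
  n = 8:  E = -13.6057 × 4² / 8² = -3.40143 eV  ← matches
  n = 9:  E = -13.6057 × 4² / 9² = -2.68755 eV
  n = 10:  E = -13.6057 × 4² / 10² = -2.17691 eV

Checking against the measurement of -3.4 eV (2 sig figs), only n = 8 agrees:
E_8 = -3.40143 eV, which rounds to -3.4 eV ✓

Therefore n = 8.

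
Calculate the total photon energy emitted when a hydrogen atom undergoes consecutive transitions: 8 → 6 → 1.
13.3931 eV

The energy levels of hydrogen are E_n = -13.6057 / n² eV.

First transition (8 → 6):
ΔE₁ = |E_6 - E_8|
ΔE₁ = |-0.3779361111 - (-0.2125890625)| = 0.1653470 eV

Second transition (6 → 1):
ΔE₂ = |E_1 - E_6|
ΔE₂ = |-13.6057000000 - (-0.3779361111)| = 13.2277639 eV

Total energy released:
E_total = ΔE₁ + ΔE₂ = 0.1653470 + 13.2277639 = 13.3931 eV

Note: This equals the direct transition 8 → 1: 13.3931 eV ✓
Energy is conserved regardless of the path taken.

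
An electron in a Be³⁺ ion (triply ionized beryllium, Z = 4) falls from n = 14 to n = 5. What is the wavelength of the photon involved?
163.2017 nm

First, find the transition energy using E_n = -13.6057 Z² / n² eV:
E_14 = -13.6057 × 4² / 14² = -1.11066939 eV
E_5 = -13.6057 × 4² / 5² = -8.70764800 eV

Photon energy: |ΔE| = |E_5 - E_14| = 7.59697861 eV

Convert to wavelength using E = hc/λ with hc = 1239.84 eV·nm:
λ = hc/E = 1239.84 eV·nm / 7.59697861 eV
λ = 163.2017 nm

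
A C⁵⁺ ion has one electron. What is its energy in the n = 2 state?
-122.45 eV

For hydrogen-like ions, the energy levels scale with Z²:
E_n = -13.6057 Z² / n² eV

For C⁵⁺ (Z = 6) at n = 2:
E_2 = -13.6057 × 6² / 2²
E_2 = -13.6057 × 36 / 4
E_2 = -489.8052 / 4
E_2 = -122.45 eV

The energy is 36 times more negative than hydrogen at the same n due to the stronger nuclear charge.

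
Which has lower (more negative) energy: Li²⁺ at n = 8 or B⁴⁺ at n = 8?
B⁴⁺ at n = 8 (E = -5.314727 eV)

Using E_n = -13.6057 Z² / n² eV:

Li²⁺ (Z = 3) at n = 8:
E = -13.6057 × 3² / 8² = -13.6057 × 9 / 64 = -1.913301563 eV

B⁴⁺ (Z = 5) at n = 8:
E = -13.6057 × 5² / 8² = -13.6057 × 25 / 64 = -5.314726563 eV

Since -5.314726563 eV < -1.913301563 eV,
B⁴⁺ at n = 8 is more tightly bound (requires more energy to ionize).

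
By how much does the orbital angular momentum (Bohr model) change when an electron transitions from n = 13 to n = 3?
1.05457e-33 J·s (or 10ℏ)

In the Bohr model, L_n = nℏ where ℏ = 1.0545718e-34 J·s.

L_13 = 13ℏ = 1.3709433e-33 J·s
L_3 = 3ℏ = 3.1637154e-34 J·s

ΔL = L_13 - L_3 = (13 - 3)ℏ = 10ℏ
ΔL = 10 × 1.0545718e-34 J·s = 1.05457e-33 J·s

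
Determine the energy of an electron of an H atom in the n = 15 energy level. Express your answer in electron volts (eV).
-0.0605 eV

The energy levels of a hydrogen-like atom are given by:
E_n = -13.6057 eV / n²

For n = 15:
E_15 = -13.6057 eV / 15²
E_15 = -13.6057 eV / 225
E_15 = -0.0605 eV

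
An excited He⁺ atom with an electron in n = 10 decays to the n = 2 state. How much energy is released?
13.06147 eV

The energy levels are E_n = -13.6057 Z² eV / n².

Energy at n = 10: E_10 = -13.6057 × 2² / 10² = -0.54422800 eV
Energy at n = 2: E_2 = -13.6057 × 2² / 2² = -13.60570000 eV

For emission (electron falling to lower state), the photon energy is:
E_photon = E_10 - E_2 = |-0.54422800 - (-13.60570000)|
E_photon = 13.06147 eV

This energy is carried away by the emitted photon.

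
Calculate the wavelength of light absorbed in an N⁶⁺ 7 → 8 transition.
388.8065 nm

First, find the transition energy using E_n = -13.6057 Z² / n² eV:
E_7 = -13.6057 × 7² / 7² = -13.60570000 eV
E_8 = -13.6057 × 7² / 8² = -10.41686406 eV

Photon energy: |ΔE| = |E_8 - E_7| = 3.18883594 eV

Convert to wavelength using E = hc/λ with hc = 1239.84 eV·nm:
λ = hc/E = 1239.84 eV·nm / 3.18883594 eV
λ = 388.8065 nm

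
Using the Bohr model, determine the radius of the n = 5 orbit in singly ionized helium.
0.6615 nm (or 6.6147 Å)

The Bohr radius formula is:
r_n = n² a₀ / Z

where a₀ = 0.0529177 nm is the Bohr radius.

For He⁺ (Z = 2) at n = 5:
r_5 = 5² × 0.0529177 nm / 2
r_5 = 25 × 0.0529177 nm / 2
r_5 = 1.32294 nm / 2
r_5 = 0.6615 nm

The electron orbits at approximately 0.6615 nm from the nucleus.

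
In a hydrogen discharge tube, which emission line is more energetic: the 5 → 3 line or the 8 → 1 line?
8 → 1

Calculate the energy for each transition:

Transition 5 → 3:
ΔE₁ = |E_3 - E_5| = |-13.6057/3² - (-13.6057/5²)|
ΔE₁ = |-1.511744444444 - (-0.544228000000)| = 0.967516444 eV

Transition 8 → 1:
ΔE₂ = |E_1 - E_8| = |-13.6057/1² - (-13.6057/8²)|
ΔE₂ = |-13.605700000000 - (-0.212589062500)| = 13.393110938 eV

Since 13.393110938 eV > 0.967516444 eV, the transition 8 → 1 emits the more energetic photon.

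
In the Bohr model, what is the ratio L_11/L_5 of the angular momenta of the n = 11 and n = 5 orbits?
2.200

In the Bohr model, L_n = nℏ, so the ratio is purely the ratio of quantum numbers:

L_11/L_5 = 11ℏ / 5ℏ = 11/5 = 2.200

The angular momentum scales linearly with n.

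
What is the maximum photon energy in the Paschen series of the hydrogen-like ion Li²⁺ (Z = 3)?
13.606 eV

The series limit corresponds to the transition from n = ∞ to n = 3.
This is the highest energy (shortest wavelength) transition in the Paschen series.

E_∞ = 0 eV
E_3 = -13.6057 × 3² / 3² = -13.606 eV

Energy at series limit:
ΔE = E_∞ - E_3 = 0 - (-13.606) = 13.606 eV

This energy equals the ionization energy from the n = 3 state of Li²⁺.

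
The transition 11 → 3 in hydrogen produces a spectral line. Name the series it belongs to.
Paschen series

The spectral series in hydrogen are named based on the final (lower) energy level:
- Lyman series: n_final = 1 (ultraviolet)
- Balmer series: n_final = 2 (visible/near-UV)
- Paschen series: n_final = 3 (infrared)
- Brackett series: n_final = 4 (infrared)
- Pfund series: n_final = 5 (far infrared)

Since this transition ends at n = 3, it belongs to the Paschen series.

For reference, this 11 → 3 line has photon energy
ΔE = 13.6057 eV × (1/3² - 1/11²) = 1.3993006428 eV,
corresponding to wavelength λ = hc/ΔE = 1239.84 eV·nm / 1.3993006428 eV = 886.042614 nm in the infrared region.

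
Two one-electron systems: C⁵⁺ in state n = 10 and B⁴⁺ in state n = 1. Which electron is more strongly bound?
B⁴⁺ at n = 1 (E = -340.142500 eV)

Using E_n = -13.6057 Z² / n² eV:

C⁵⁺ (Z = 6) at n = 10:
E = -13.6057 × 6² / 10² = -13.6057 × 36 / 100 = -4.898052000 eV

B⁴⁺ (Z = 5) at n = 1:
E = -13.6057 × 5² / 1² = -13.6057 × 25 / 1 = -340.142500000 eV

Since -340.142500000 eV < -4.898052000 eV,
B⁴⁺ at n = 1 is more tightly bound (requires more energy to ionize).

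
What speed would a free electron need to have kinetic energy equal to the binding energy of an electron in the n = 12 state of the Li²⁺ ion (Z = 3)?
5.46923e+05 m/s (or 0.182% of c)

The binding energy at n = 12 for Li²⁺ is:
E_12 = -13.6057 × 3²/12² = -0.850356250 eV
|E_12| = 0.850356250 eV

Convert to Joules:
KE = 0.850356250 eV × (1.602177 × 10⁻¹⁹ J/eV) = 1.3624212e-19 J

Using KE = ½mv²:
v = √(2·KE/m_e)
v = √(2 × 1.3624212e-19 J / 9.10938 × 10⁻³¹ kg)
v = 5.46923e+05 m/s

This is approximately 0.182% the speed of light.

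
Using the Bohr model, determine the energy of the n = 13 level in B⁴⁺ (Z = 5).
-2.013 eV

For hydrogen-like ions, the energy levels scale with Z²:
E_n = -13.6057 Z² / n² eV

For B⁴⁺ (Z = 5) at n = 13:
E_13 = -13.6057 × 5² / 13²
E_13 = -13.6057 × 25 / 169
E_13 = -340.1425 / 169
E_13 = -2.013 eV

The energy is 25 times more negative than hydrogen at the same n due to the stronger nuclear charge.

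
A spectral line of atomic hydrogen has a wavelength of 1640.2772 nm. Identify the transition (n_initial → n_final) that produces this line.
n = 12 → n = 4

First, find the photon energy from the wavelength (hc = 1239.84 eV·nm):
E = hc/λ = 1239.84 eV·nm / 1640.2772 nm = 0.75587224 eV

The energy levels of hydrogen satisfy E_n = -13.6057 / n² eV, so an emission n_i → n_f releases
ΔE = 13.6057 × (1/n_f² − 1/n_i²) eV.

Setting ΔE equal to the photon energy:
1/n_f² − 1/n_i² = 0.75587224 / 13.6057 = 0.055555557

Since 1/n_i² must be positive, we need 1/n_f² > 0.055555557, i.e. n_f ≤ 4. For each allowed n_f, solve n_i = (1/n_f² − 0.055555557)^(−1/2) and check whether it is a whole number:
  n_f = 1: 1/n_i² = 1.000000000 − 0.055555557 = 0.944444443 → n_i = 1.029  (not an integer) ✗
  n_f = 2: 1/n_i² = 0.250000000 − 0.055555557 = 0.194444443 → n_i = 2.268  (not an integer) ✗
  n_f = 3: 1/n_i² = 0.111111111 − 0.055555557 = 0.055555554 → n_i = 4.243  (not an integer) ✗
  n_f = 4: 1/n_i² = 0.062500000 − 0.055555557 = 0.006944443 → n_i = 12.000  → integer, n_i = 12 ✓

Only n_f = 4 gives an integer upper level, n_i = 12.

The transition is from n = 12 to n = 4 (emission).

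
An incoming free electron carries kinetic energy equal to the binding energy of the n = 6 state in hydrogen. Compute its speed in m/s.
3.6462e+05 m/s (or 0.122% of c)

The binding energy at n = 6 for hydrogen is:
E_6 = -13.6057/6² = -0.37793611 eV
|E_6| = 0.37793611 eV

Convert to Joules:
KE = 0.37793611 eV × (1.602177 × 10⁻¹⁹ J/eV) = 6.055205e-20 J

Using KE = ½mv²:
v = √(2·KE/m_e)
v = √(2 × 6.055205e-20 J / 9.10938 × 10⁻³¹ kg)
v = 3.6462e+05 m/s

This is approximately 0.122% the speed of light.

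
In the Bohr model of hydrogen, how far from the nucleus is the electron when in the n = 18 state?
17.14534 nm (or 171.45341 Å)

The Bohr radius formula is:
r_n = n² a₀ / Z

where a₀ = 0.05291772 nm is the Bohr radius.

For H (Z = 1) at n = 18:
r_18 = 18² × 0.05291772 nm / 1
r_18 = 324 × 0.05291772 nm / 1
r_18 = 17.145341 nm / 1
r_18 = 17.14534 nm

The electron orbits at approximately 17.14534 nm from the nucleus.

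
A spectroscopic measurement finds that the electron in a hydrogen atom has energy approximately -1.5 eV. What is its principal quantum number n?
n = 3

The exact energy levels follow E_n = -13.6057 eV / n².

The measured value (-1.5 eV) is reported to only 2 significant figures, so we must test candidate n values and see which one matches to that precision.

Candidate energies:
  n = 1:  E = -13.6057/1² = -13.60570 eV
  n = 2:  E = -13.6057/2² = -3.40143 eV
  n = 3:  E = -13.6057/3² = -1.51174 eV  ← matches
  n = 4:  E = -13.6057/4² = -0.85036 eV
  n = 5:  E = -13.6057/5² = -0.54423 eV

Checking against the measurement of -1.5 eV (2 sig figs), only n = 3 agrees:
E_3 = -1.51174 eV, which rounds to -1.5 eV ✓

Therefore n = 3.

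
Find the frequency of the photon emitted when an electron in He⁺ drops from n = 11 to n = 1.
1.305e+16 Hz

First, find the transition energy:
E_11 = -13.6057 × 2² / 11² = -0.4497752 eV
E_1 = -13.6057 × 2² / 1² = -54.4228000 eV
|ΔE| = |E_1 - E_11| = 53.9730248 eV

Convert to Joules: E = 53.9730248 eV × (1.602177 × 10⁻¹⁹ J/eV) = 8.64743e-18 J

Using E = hf:
f = E/h = 8.64743e-18 J / (6.62607 × 10⁻³⁴ J·s)
f = 1.305e+16 Hz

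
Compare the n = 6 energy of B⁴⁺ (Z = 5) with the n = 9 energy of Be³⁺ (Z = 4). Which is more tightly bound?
B⁴⁺ at n = 6 (E = -9.448 eV)

Using E_n = -13.6057 Z² / n² eV:

B⁴⁺ (Z = 5) at n = 6:
E = -13.6057 × 5² / 6² = -13.6057 × 25 / 36 = -9.448403 eV

Be³⁺ (Z = 4) at n = 9:
E = -13.6057 × 4² / 9² = -13.6057 × 16 / 81 = -2.687546 eV

Since -9.448403 eV < -2.687546 eV,
B⁴⁺ at n = 6 is more tightly bound (requires more energy to ionize).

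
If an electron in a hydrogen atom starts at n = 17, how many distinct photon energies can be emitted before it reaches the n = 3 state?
105

The electron can occupy levels n = 3, 4, ..., 17 during de-excitation — that is m = 17 - 3 + 1 = 15 distinct levels.

The number of distinct spectral lines equals the number of ways to choose 2 of these m levels (each pair gives one possible emission transition):

Number of lines = m(m-1)/2 = 15×14/2 = 105

These correspond to all possible transitions between the 15 levels:
17 → 16, 17 → 15, 17 → 14, 17 → 13, 17 → 12, 17 → 11, 17 → 10, 17 → 9...

Each transition produces a photon with a unique energy (and thus wavelength). This count does not depend on Z.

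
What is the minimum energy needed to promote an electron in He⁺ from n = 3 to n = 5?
3.87007 eV

The energy levels of a hydrogen-like atom are E_n = -13.6057 Z² eV / n².

Energy at n = 3: E_3 = -13.6057 × 2² / 3² = -6.04697778 eV
Energy at n = 5: E_5 = -13.6057 × 2² / 5² = -2.17691200 eV

The excitation energy is the difference:
ΔE = E_5 - E_3
ΔE = -2.17691200 - (-6.04697778)
ΔE = 3.87007 eV

Since this is positive, energy must be absorbed (photon absorption).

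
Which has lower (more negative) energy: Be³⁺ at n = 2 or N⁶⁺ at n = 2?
N⁶⁺ at n = 2 (E = -166.669825 eV)

Using E_n = -13.6057 Z² / n² eV:

Be³⁺ (Z = 4) at n = 2:
E = -13.6057 × 4² / 2² = -13.6057 × 16 / 4 = -54.422800000 eV

N⁶⁺ (Z = 7) at n = 2:
E = -13.6057 × 7² / 2² = -13.6057 × 49 / 4 = -166.669825000 eV

Since -166.669825000 eV < -54.422800000 eV,
N⁶⁺ at n = 2 is more tightly bound (requires more energy to ionize).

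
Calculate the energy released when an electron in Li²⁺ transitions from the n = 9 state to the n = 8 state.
0.40156 eV

The energy levels are E_n = -13.6057 Z² eV / n².

Energy at n = 9: E_9 = -13.6057 × 3² / 9² = -1.51174444 eV
Energy at n = 8: E_8 = -13.6057 × 3² / 8² = -1.91330156 eV

For emission (electron falling to lower state), the photon energy is:
E_photon = E_9 - E_8 = |-1.51174444 - (-1.91330156)|
E_photon = 0.40156 eV

This energy is carried away by the emitted photon.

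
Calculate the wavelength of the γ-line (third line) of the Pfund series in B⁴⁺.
149.5409 nm

The lines of a series are numbered from the longest wavelength (smallest ΔE) outward; the third line is the transition from n = n_f + 3 to n_f.
The Pfund series has all transitions ending at n_f = 5.

For B⁴⁺ (Z = 5), the third line (γ-line) is the jump from n = 8 to n = 5:
E_8 = -13.6057 × 5² / 8² = -5.31472656 eV
E_5 = -13.6057 × 5² / 5² = -13.60570000 eV
ΔE = E_8 - E_5 = 8.29097344 eV

λ = hc/E = 1239.84 eV·nm / 8.29097344 eV
λ = 149.5409 nm

This is the γ-line of the Pfund series in B⁴⁺.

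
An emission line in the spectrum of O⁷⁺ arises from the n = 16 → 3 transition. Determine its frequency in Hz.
2.257e+16 Hz

First, find the transition energy:
E_16 = -13.6057 × 8² / 16² = -3.4014250 eV
E_3 = -13.6057 × 8² / 3² = -96.7516444 eV
|ΔE| = |E_3 - E_16| = 93.3502194 eV

Convert to Joules: E = 93.3502194 eV × (1.602177 × 10⁻¹⁹ J/eV) = 1.49564e-17 J

Using E = hf:
f = E/h = 1.49564e-17 J / (6.62607 × 10⁻³⁴ J·s)
f = 2.257e+16 Hz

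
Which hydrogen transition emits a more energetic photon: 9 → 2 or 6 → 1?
6 → 1

Calculate the energy for each transition:

Transition 9 → 2:
ΔE₁ = |E_2 - E_9| = |-13.6057/2² - (-13.6057/9²)|
ΔE₁ = |-3.401425000000 - (-0.167971604938)| = 3.233453395 eV

Transition 6 → 1:
ΔE₂ = |E_1 - E_6| = |-13.6057/1² - (-13.6057/6²)|
ΔE₂ = |-13.605700000000 - (-0.377936111111)| = 13.227763889 eV

Since 13.227763889 eV > 3.233453395 eV, the transition 6 → 1 emits the more energetic photon.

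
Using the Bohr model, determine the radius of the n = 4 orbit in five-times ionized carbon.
0.1411 nm (or 1.4111 Å)

The Bohr radius formula is:
r_n = n² a₀ / Z

where a₀ = 0.0529177 nm is the Bohr radius.

For C⁵⁺ (Z = 6) at n = 4:
r_4 = 4² × 0.0529177 nm / 6
r_4 = 16 × 0.0529177 nm / 6
r_4 = 0.84668 nm / 6
r_4 = 0.1411 nm

The electron orbits at approximately 0.1411 nm from the nucleus.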